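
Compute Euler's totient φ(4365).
φ(4365) = 2304

φ is multiplicative, with φ(p^e) = p^e − p^(e−1). Factorise 4365 = 3^2 · 5 · 97. Then
  φ(4365) = (3^2 − 3^1) · (5 − 1) · (97 − 1) = 6 · 4 · 96 = 2304.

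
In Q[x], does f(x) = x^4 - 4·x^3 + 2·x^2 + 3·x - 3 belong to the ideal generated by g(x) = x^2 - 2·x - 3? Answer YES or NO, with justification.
NO

In Q[x] the ideal (g) consists of all multiples of g, so f ∈ (g) iff g | f, i.e. iff the remainder of f on division by g is 0. Divide f by g (g is monic, so eliminate the leading term of the running remainder at each step):
  leading term x^4: subtract (x^2)·g(x) = x^4 - 2·x^3 - 3·x^2, leaving -2·x^3 + 5·x^2 + 3·x - 3
  leading term -2·x^3: subtract (-2·x)·g(x) = -2·x^3 + 4·x^2 + 6·x, leaving x^2 - 3·x - 3
  leading term x^2: subtract (1)·g(x) = x^2 - 2·x - 3, leaving -x
The remainder r(x) = -x ≠ 0 (and deg r < deg g), so g ∤ f, i.e. f ∉ (g).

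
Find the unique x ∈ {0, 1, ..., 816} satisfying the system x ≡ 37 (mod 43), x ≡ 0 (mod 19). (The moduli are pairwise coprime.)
The moduli 43, 19 are pairwise coprime, so by the CRT there is a unique solution mod 43·19 = 817.
Solve by successive substitution. Start with x ≡ 37 (mod 43).
  Combine with x ≡ 0 (mod 19): write x = 37 + 43·t and require 37 + 43·t ≡ 0 (mod 19), i.e. 43·t ≡ 0 − 37 ≡ 1 (mod 19). Since 43^(−1) ≡ 4 (mod 19) (43 ≡ 5 (mod 19)), t ≡ 4·1 ≡ 4 (mod 19). So x ≡ 37 + 43·4 = 209 (mod 817).
Unique solution in [0, 817): x = 209.

Final answer: x ≡ 209 (mod 817); the representative in [0, 817) is 209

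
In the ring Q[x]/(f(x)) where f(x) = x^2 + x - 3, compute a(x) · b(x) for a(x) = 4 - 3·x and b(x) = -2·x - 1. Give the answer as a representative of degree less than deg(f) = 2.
First multiply in Q[x] without reducing: a · b = 6·x^2 - 5·x - 4. Now divide by f(x) = x^2 + x - 3, eliminating the leading term at each step:
  leading term 6·x^2: subtract (6)·f(x) = 6·x^2 + 6·x - 18, leaving 14 - 11·x
The degree is now < 2, so this is the remainder. Hence a · b ≡ 14 - 11·x in Q[x]/(f).

Final answer: a · b ≡ 14 - 11·x (mod f(x))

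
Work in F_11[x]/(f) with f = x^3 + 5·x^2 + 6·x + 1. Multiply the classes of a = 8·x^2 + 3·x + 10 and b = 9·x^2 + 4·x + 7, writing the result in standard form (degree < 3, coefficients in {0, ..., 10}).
a · b ≡ 10·x^2 + 2·x + 8 (mod f(x))

Multiply as integer polynomials: a · b = 72·x^4 + 59·x^3 + 158·x^2 + 61·x + 70. Reducing coefficients mod 11: a · b ≡ 6·x^4 + 4·x^3 + 4·x^2 + 6·x + 4. Now divide by f(x) = x^3 + 5·x^2 + 6·x + 1 in F_11[x], eliminating the leading term at each step:
  leading term 6·x^4: subtract (6·x)·f(x) = 6·x^4 + 8·x^3 + 3·x^2 + 6·x, leaving 7·x^3 + x^2 + 4 (coefficients mod 11)
  leading term 7·x^3: subtract (7)·f(x) = 7·x^3 + 2·x^2 + 9·x + 7, leaving 10·x^2 + 2·x + 8 (coefficients mod 11)
The degree is now < 3, so this is the remainder. Hence a · b ≡ 10·x^2 + 2·x + 8 in F_11[x]/(f).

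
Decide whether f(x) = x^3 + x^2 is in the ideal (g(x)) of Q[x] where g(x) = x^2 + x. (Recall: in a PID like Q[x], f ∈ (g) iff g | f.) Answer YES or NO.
YES

In Q[x] the ideal (g) consists of all multiples of g, so f ∈ (g) iff g | f, i.e. iff the remainder of f on division by g is 0. Divide f by g (g is monic, so eliminate the leading term of the running remainder at each step):
  leading term x^3: subtract (x)·g(x) = x^3 + x^2, leaving 0
The remainder is 0, so f(x) = g(x) · h(x) with h(x) = x. Hence g | f, i.e. f ∈ (g).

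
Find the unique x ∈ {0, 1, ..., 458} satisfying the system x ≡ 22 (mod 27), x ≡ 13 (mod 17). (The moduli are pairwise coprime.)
The moduli 27, 17 are pairwise coprime, so by the CRT there is a unique solution mod 27·17 = 459.
Solve by successive substitution. Start with x ≡ 22 (mod 27).
  Combine with x ≡ 13 (mod 17): write x = 22 + 27·t and require 22 + 27·t ≡ 13 (mod 17), i.e. 27·t ≡ 13 − 22 ≡ 8 (mod 17). Since 27^(−1) ≡ 12 (mod 17) (27 ≡ 10 (mod 17)), t ≡ 12·8 ≡ 11 (mod 17). So x ≡ 22 + 27·11 = 319 (mod 459).
Unique solution in [0, 459): x = 319.

Final answer: x ≡ 319 (mod 459); the representative in [0, 459) is 319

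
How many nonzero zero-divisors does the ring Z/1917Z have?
Z/1917Z has 656 nonzero zero-divisors

In Z/1917Z each nonzero element is either a unit (gcd with 1917 is 1) or a zero-divisor (gcd > 1). The number of units is φ(1917): factorise 1917 = 3^3 · 71, so φ(1917) = (3^3 − 3^2) · (71 − 1) = 18 · 70 = 1260. The nonzero elements number 1917 − 1 = 1916. Hence the nonzero zero-divisors number 1916 − 1260 = 656.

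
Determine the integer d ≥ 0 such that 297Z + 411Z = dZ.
(297, 411) = (3); d = 3

In the PID Z, (a, b) is generated by gcd(a, b). Compute gcd(411, 297) with the extended Euclidean algorithm, tracking rows (r, s, t) with s·411 + t·297 = r:
  row A: (411, 1, 0)   [1·411 + 0·297 = 411]
  row B: (297, 0, 1)   [0·411 + 1·297 = 297]
  411 = 1·297 + 114   → row C = row A − 1·row B = (114, 1, −1)   [check: 1·411 − 1·297 = 114]
  297 = 2·114 + 69   → row D = row B − 2·row C = (69, −2, 3)   [check: −2·411 + 3·297 = 69]
  114 = 1·69 + 45   → row E = row C − 1·row D = (45, 3, −4)   [check: 3·411 − 4·297 = 45]
  69 = 1·45 + 24   → row F = row D − 1·row E = (24, −5, 7)   [check: −5·411 + 7·297 = 24]
  45 = 1·24 + 21   → row G = row E − 1·row F = (21, 8, −11)   [check: 8·411 − 11·297 = 21]
  24 = 1·21 + 3   → row H = row F − 1·row G = (3, −13, 18)   [check: −13·411 + 18·297 = 3]
  21 = 7·3 + 0   → remainder 0, stop. gcd = 3 (last nonzero row H).
So gcd(297, 411) = 3, with Bézout identity −13·411 + 18·297 = 3. Containment (⊇): the Bézout identity exhibits 3 as an element of (297, 411), giving (3) ⊆ (297, 411). Containment (⊆): since 3 | 297 and 3 | 411 (297 = 3·99, 411 = 3·137), every Z-linear combination of 297 and 411 is divisible by 3, so (297, 411) ⊆ (3). Therefore (297, 411) = (3), d = 3.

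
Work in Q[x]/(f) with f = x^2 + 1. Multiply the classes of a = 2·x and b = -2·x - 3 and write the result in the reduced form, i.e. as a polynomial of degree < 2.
First multiply in Q[x] without reducing: a · b = -4·x^2 - 6·x. Now divide by f(x) = x^2 + 1, eliminating the leading term at each step:
  leading term -4·x^2: subtract (-4)·f(x) = -4·x^2 - 4, leaving 4 - 6·x
The degree is now < 2, so this is the remainder. Hence a · b ≡ 4 - 6·x in Q[x]/(f).

Final answer: a · b ≡ 4 - 6·x (mod f(x))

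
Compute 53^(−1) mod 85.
Apply the extended Euclidean algorithm to (85, 53), tracking rows (r, s, t) with s·85 + t·53 = r. Each division r_prev = q·r_cur + r_new produces the new row as (previous row) − q·(current row):
  row A: (85, 1, 0)   [1·85 + 0·53 = 85]
  row B: (53, 0, 1)   [0·85 + 1·53 = 53]
  85 = 1·53 + 32   → row C = row A − 1·row B = (32, 1, −1)   [check: 1·85 − 1·53 = 32]
  53 = 1·32 + 21   → row D = row B − 1·row C = (21, −1, 2)   [check: −1·85 + 2·53 = 21]
  32 = 1·21 + 11   → row E = row C − 1·row D = (11, 2, −3)   [check: 2·85 − 3·53 = 11]
  21 = 1·11 + 10   → row F = row D − 1·row E = (10, −3, 5)   [check: −3·85 + 5·53 = 10]
  11 = 1·10 + 1   → row G = row E − 1·row F = (1, 5, −8)   [check: 5·85 − 8·53 = 1]
  10 = 10·1 + 0   → remainder 0, stop. gcd = 1 (last nonzero row G).
The gcd is 1, so 53 is invertible mod 85. The last nonzero row gives 5·85 − 8·53 = 1, so t = −8. So 53^(−1) ≡ −8 ≡ 77 (mod 85). Verify: 53 · 77 = 4081 ≡ 1 (mod 85). ✓

Final answer: 53^(−1) ≡ 77 (mod 85)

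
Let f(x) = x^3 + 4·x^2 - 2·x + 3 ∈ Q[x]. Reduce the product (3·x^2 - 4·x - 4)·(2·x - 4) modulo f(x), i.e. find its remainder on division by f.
a · b ≡ -44·x^2 + 20·x - 2 (mod f(x))

First multiply in Q[x] without reducing: a · b = 6·x^3 - 20·x^2 + 8·x + 16. Now divide by f(x) = x^3 + 4·x^2 - 2·x + 3, eliminating the leading term at each step:
  leading term 6·x^3: subtract (6)·f(x) = 6·x^3 + 24·x^2 - 12·x + 18, leaving -44·x^2 + 20·x - 2
The degree is now < 3, so this is the remainder. Hence a · b ≡ -44·x^2 + 20·x - 2 in Q[x]/(f).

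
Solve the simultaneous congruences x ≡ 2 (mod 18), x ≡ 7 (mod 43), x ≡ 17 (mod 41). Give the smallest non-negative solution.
x ≡ 7274 (mod 31734); the representative in [0, 31734) is 7274

The moduli 18, 43, 41 are pairwise coprime, so by the CRT there is a unique solution mod 18·43·41 = 31734.
Solve by successive substitution. Start with x ≡ 2 (mod 18).
  Combine with x ≡ 7 (mod 43): write x = 2 + 18·t and require 2 + 18·t ≡ 7 (mod 43), i.e. 18·t ≡ 7 − 2 ≡ 5 (mod 43). Since 18^(−1) ≡ 12 (mod 43), t ≡ 12·5 ≡ 17 (mod 43). So x ≡ 2 + 18·17 = 308 (mod 774).
  Combine with x ≡ 17 (mod 41): write x = 308 + 774·t and require 308 + 774·t ≡ 17 (mod 41), i.e. 774·t ≡ 17 − 308 ≡ 37 (mod 41). Since 774^(−1) ≡ 8 (mod 41) (774 ≡ 36 (mod 41)), t ≡ 8·37 ≡ 9 (mod 41). So x ≡ 308 + 774·9 = 7274 (mod 31734).
Unique solution in [0, 31734): x = 7274.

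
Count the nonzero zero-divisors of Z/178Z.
In Z/178Z each nonzero element is either a unit (gcd with 178 is 1) or a zero-divisor (gcd > 1). The number of units is φ(178): factorise 178 = 2 · 89, so φ(178) = (2 − 1) · (89 − 1) = 1 · 88 = 88. The nonzero elements number 178 − 1 = 177. Hence the nonzero zero-divisors number 177 − 88 = 89.

Final answer: Z/178Z has 89 nonzero zero-divisors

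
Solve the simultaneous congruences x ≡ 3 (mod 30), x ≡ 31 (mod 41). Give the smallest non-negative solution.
x ≡ 933 (mod 1230); the representative in [0, 1230) is 933

The moduli 30, 41 are pairwise coprime, so by the CRT there is a unique solution mod 30·41 = 1230.
Solve by successive substitution. Start with x ≡ 3 (mod 30).
  Combine with x ≡ 31 (mod 41): write x = 3 + 30·t and require 3 + 30·t ≡ 31 (mod 41), i.e. 30·t ≡ 31 − 3 ≡ 28 (mod 41). Since 30^(−1) ≡ 26 (mod 41), t ≡ 26·28 ≡ 31 (mod 41). So x ≡ 3 + 30·31 = 933 (mod 1230).
Unique solution in [0, 1230): x = 933.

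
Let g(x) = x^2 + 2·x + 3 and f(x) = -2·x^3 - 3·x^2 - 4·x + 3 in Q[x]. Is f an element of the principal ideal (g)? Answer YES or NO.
In Q[x] the ideal (g) consists of all multiples of g, so f ∈ (g) iff g | f, i.e. iff the remainder of f on division by g is 0. Divide f by g (g is monic, so eliminate the leading term of the running remainder at each step):
  leading term -2·x^3: subtract (-2·x)·g(x) = -2·x^3 - 4·x^2 - 6·x, leaving x^2 + 2·x + 3
  leading term x^2: subtract (1)·g(x) = x^2 + 2·x + 3, leaving 0
The remainder is 0, so f(x) = g(x) · h(x) with h(x) = 1 - 2·x. Hence g | f, i.e. f ∈ (g).

Final answer: YES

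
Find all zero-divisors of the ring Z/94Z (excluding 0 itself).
nonzero zero-divisors of Z/94Z = {2, 4, 6, 8, 10, 12, 14, 16, 18, 20, 22, 24, 26, 28, 30, 32, 34, 36, 38, 40, 42, 44, 46, 47, 48, 50, 52, 54, 56, 58, 60, 62, 64, 66, 68, 70, 72, 74, 76, 78, 80, 82, 84, 86, 88, 90, 92}

An element a ∈ Z/94Z (with a ≠ 0) is a zero-divisor iff gcd(a, 94) > 1 (because a is a unit precisely when gcd(a, n) = 1, and in Z/nZ every nonzero, non-unit element is a zero-divisor). Scan a = 1, ..., 93 and keep those with gcd(a, 94) > 1:
  gcd(2, 94) = 2, gcd(4, 94) = 2, gcd(6, 94) = 2, gcd(8, 94) = 2, gcd(10, 94) = 2, gcd(12, 94) = 2, gcd(14, 94) = 2, gcd(16, 94) = 2, gcd(18, 94) = 2, gcd(20, 94) = 2, gcd(22, 94) = 2, gcd(24, 94) = 2, gcd(26, 94) = 2, gcd(28, 94) = 2, gcd(30, 94) = 2, gcd(32, 94) = 2, gcd(34, 94) = 2, gcd(36, 94) = 2, gcd(38, 94) = 2, gcd(40, 94) = 2, gcd(42, 94) = 2, gcd(44, 94) = 2, gcd(46, 94) = 2, gcd(47, 94) = 47, gcd(48, 94) = 2, gcd(50, 94) = 2, gcd(52, 94) = 2, gcd(54, 94) = 2, gcd(56, 94) = 2, gcd(58, 94) = 2, gcd(60, 94) = 2, gcd(62, 94) = 2, gcd(64, 94) = 2, gcd(66, 94) = 2, gcd(68, 94) = 2, gcd(70, 94) = 2, gcd(72, 94) = 2, gcd(74, 94) = 2, gcd(76, 94) = 2, gcd(78, 94) = 2, gcd(80, 94) = 2, gcd(82, 94) = 2, gcd(84, 94) = 2, gcd(86, 94) = 2, gcd(88, 94) = 2, gcd(90, 94) = 2, gcd(92, 94) = 2.
All other a ∈ {1, ..., 93} have gcd(a, 94) = 1 and are units. So the nonzero zero-divisors are exactly the 47 values of a appearing in this scan.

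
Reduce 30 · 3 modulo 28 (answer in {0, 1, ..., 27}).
Reduce the factors first: 30 ≡ 2 (mod 28), so 30 · 3 ≡ 2 · 3 (mod 28). 2 · 3 = 6. Dividing by 28: 6 = 0·28 + 6. So (30 · 3) mod 28 = 6.

Final answer: 6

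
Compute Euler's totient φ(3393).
φ is multiplicative, with φ(p^e) = p^e − p^(e−1). Factorise 3393 = 3^2 · 13 · 29. Then
  φ(3393) = (3^2 − 3^1) · (13 − 1) · (29 − 1) = 6 · 12 · 28 = 2016.

Final answer: φ(3393) = 2016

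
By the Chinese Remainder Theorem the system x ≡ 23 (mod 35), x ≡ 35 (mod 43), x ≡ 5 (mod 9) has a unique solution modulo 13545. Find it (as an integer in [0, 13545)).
The moduli 35, 43, 9 are pairwise coprime, so by the CRT there is a unique solution mod 35·43·9 = 13545.
Solve by successive substitution. Start with x ≡ 23 (mod 35).
  Combine with x ≡ 35 (mod 43): write x = 23 + 35·t and require 23 + 35·t ≡ 35 (mod 43), i.e. 35·t ≡ 35 − 23 ≡ 12 (mod 43). Since 35^(−1) ≡ 16 (mod 43), t ≡ 16·12 ≡ 20 (mod 43). So x ≡ 23 + 35·20 = 723 (mod 1505).
  Combine with x ≡ 5 (mod 9): write x = 723 + 1505·t and require 723 + 1505·t ≡ 5 (mod 9), i.e. 1505·t ≡ 5 − 723 ≡ 2 (mod 9). Since 1505^(−1) ≡ 5 (mod 9) (1505 ≡ 2 (mod 9)), t ≡ 5·2 ≡ 1 (mod 9). So x ≡ 723 + 1505·1 = 2228 (mod 13545).
Unique solution in [0, 13545): x = 2228.

Final answer: x ≡ 2228 (mod 13545); the representative in [0, 13545) is 2228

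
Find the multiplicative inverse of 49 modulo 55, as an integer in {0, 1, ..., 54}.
Apply the extended Euclidean algorithm to (55, 49), tracking rows (r, s, t) with s·55 + t·49 = r. Each division r_prev = q·r_cur + r_new produces the new row as (previous row) − q·(current row):
  row A: (55, 1, 0)   [1·55 + 0·49 = 55]
  row B: (49, 0, 1)   [0·55 + 1·49 = 49]
  55 = 1·49 + 6   → row C = row A − 1·row B = (6, 1, −1)   [check: 1·55 − 1·49 = 6]
  49 = 8·6 + 1   → row D = row B − 8·row C = (1, −8, 9)   [check: −8·55 + 9·49 = 1]
  6 = 6·1 + 0   → remainder 0, stop. gcd = 1 (last nonzero row D).
The gcd is 1, so 49 is invertible mod 55. The last nonzero row gives −8·55 + 9·49 = 1, so t = 9. So 49^(−1) ≡ 9 (mod 55). Verify: 49 · 9 = 441 ≡ 1 (mod 55). ✓

Final answer: 49^(−1) ≡ 9 (mod 55)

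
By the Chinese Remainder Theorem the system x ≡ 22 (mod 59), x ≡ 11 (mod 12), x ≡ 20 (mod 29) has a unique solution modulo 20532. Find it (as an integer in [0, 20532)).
The moduli 59, 12, 29 are pairwise coprime, so by the CRT there is a unique solution mod 59·12·29 = 20532.
Solve by successive substitution. Start with x ≡ 22 (mod 59).
  Combine with x ≡ 11 (mod 12): write x = 22 + 59·t and require 22 + 59·t ≡ 11 (mod 12), i.e. 59·t ≡ 11 − 22 ≡ 1 (mod 12). Since 59^(−1) ≡ 11 (mod 12) (59 ≡ 11 (mod 12)), t ≡ 11·1 ≡ 11 (mod 12). So x ≡ 22 + 59·11 = 671 (mod 708).
  Combine with x ≡ 20 (mod 29): write x = 671 + 708·t and require 671 + 708·t ≡ 20 (mod 29), i.e. 708·t ≡ 20 − 671 ≡ 16 (mod 29). Since 708^(−1) ≡ 17 (mod 29) (708 ≡ 12 (mod 29)), t ≡ 17·16 ≡ 11 (mod 29). So x ≡ 671 + 708·11 = 8459 (mod 20532).
Unique solution in [0, 20532): x = 8459.

Final answer: x ≡ 8459 (mod 20532); the representative in [0, 20532) is 8459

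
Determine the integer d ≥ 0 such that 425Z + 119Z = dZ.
(425, 119) = (17); d = 17

In the PID Z, (a, b) is generated by gcd(a, b). Compute gcd(425, 119) with the extended Euclidean algorithm, tracking rows (r, s, t) with s·425 + t·119 = r:
  row A: (425, 1, 0)   [1·425 + 0·119 = 425]
  row B: (119, 0, 1)   [0·425 + 1·119 = 119]
  425 = 3·119 + 68   → row C = row A − 3·row B = (68, 1, −3)   [check: 1·425 − 3·119 = 68]
  119 = 1·68 + 51   → row D = row B − 1·row C = (51, −1, 4)   [check: −1·425 + 4·119 = 51]
  68 = 1·51 + 17   → row E = row C − 1·row D = (17, 2, −7)   [check: 2·425 − 7·119 = 17]
  51 = 3·17 + 0   → remainder 0, stop. gcd = 17 (last nonzero row E).
So gcd(425, 119) = 17, with Bézout identity 2·425 − 7·119 = 17. Containment (⊇): the Bézout identity exhibits 17 as an element of (425, 119), giving (17) ⊆ (425, 119). Containment (⊆): since 17 | 425 and 17 | 119 (425 = 17·25, 119 = 17·7), every Z-linear combination of 425 and 119 is divisible by 17, so (425, 119) ⊆ (17). Therefore (425, 119) = (17), d = 17.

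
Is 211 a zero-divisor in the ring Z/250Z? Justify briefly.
NO

gcd(211, 250) = 1, so 211 is a unit in Z/250Z (it has a multiplicative inverse). A unit cannot be a zero-divisor: if 211·b ≡ 0 then multiplying both sides by 211^(−1) gives b ≡ 0. So 211 is not a zero-divisor.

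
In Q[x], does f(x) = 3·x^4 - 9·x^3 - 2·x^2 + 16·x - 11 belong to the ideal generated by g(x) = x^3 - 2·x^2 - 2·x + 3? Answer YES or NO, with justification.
In Q[x] the ideal (g) consists of all multiples of g, so f ∈ (g) iff g | f, i.e. iff the remainder of f on division by g is 0. Divide f by g (g is monic, so eliminate the leading term of the running remainder at each step):
  leading term 3·x^4: subtract (3·x)·g(x) = 3·x^4 - 6·x^3 - 6·x^2 + 9·x, leaving -3·x^3 + 4·x^2 + 7·x - 11
  leading term -3·x^3: subtract (-3)·g(x) = -3·x^3 + 6·x^2 + 6·x - 9, leaving -2·x^2 + x - 2
The remainder r(x) = -2·x^2 + x - 2 ≠ 0 (and deg r < deg g), so g ∤ f, i.e. f ∉ (g).

Final answer: NO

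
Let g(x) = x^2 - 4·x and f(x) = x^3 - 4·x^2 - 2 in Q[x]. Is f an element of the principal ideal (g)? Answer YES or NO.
NO

In Q[x] the ideal (g) consists of all multiples of g, so f ∈ (g) iff g | f, i.e. iff the remainder of f on division by g is 0. Divide f by g (g is monic, so eliminate the leading term of the running remainder at each step):
  leading term x^3: subtract (x)·g(x) = x^3 - 4·x^2, leaving -2
The remainder r(x) = -2 ≠ 0 (and deg r < deg g), so g ∤ f, i.e. f ∉ (g).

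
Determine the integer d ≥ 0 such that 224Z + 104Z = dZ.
(224, 104) = (8); d = 8

In the PID Z, (a, b) is generated by gcd(a, b). Compute gcd(224, 104) with the extended Euclidean algorithm, tracking rows (r, s, t) with s·224 + t·104 = r:
  row A: (224, 1, 0)   [1·224 + 0·104 = 224]
  row B: (104, 0, 1)   [0·224 + 1·104 = 104]
  224 = 2·104 + 16   → row C = row A − 2·row B = (16, 1, −2)   [check: 1·224 − 2·104 = 16]
  104 = 6·16 + 8   → row D = row B − 6·row C = (8, −6, 13)   [check: −6·224 + 13·104 = 8]
  16 = 2·8 + 0   → remainder 0, stop. gcd = 8 (last nonzero row D).
So gcd(224, 104) = 8, with Bézout identity −6·224 + 13·104 = 8. Containment (⊇): the Bézout identity exhibits 8 as an element of (224, 104), giving (8) ⊆ (224, 104). Containment (⊆): since 8 | 224 and 8 | 104 (224 = 8·28, 104 = 8·13), every Z-linear combination of 224 and 104 is divisible by 8, so (224, 104) ⊆ (8). Therefore (224, 104) = (8), d = 8.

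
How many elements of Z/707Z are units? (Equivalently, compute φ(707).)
Z/707Z has φ(707) = 600 units

An element a ∈ Z/707Z is a unit iff gcd(a, 707) = 1, so the number of units is φ(707). φ is multiplicative, with φ(p^e) = p^e − p^(e−1). Factorise 707 = 7 · 101. Then
  φ(707) = (7 − 1) · (101 − 1) = 6 · 100 = 600.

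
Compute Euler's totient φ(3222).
φ is multiplicative, with φ(p^e) = p^e − p^(e−1). Factorise 3222 = 2 · 3^2 · 179. Then
  φ(3222) = (2 − 1) · (3^2 − 3^1) · (179 − 1) = 1 · 6 · 178 = 1068.

Final answer: φ(3222) = 1068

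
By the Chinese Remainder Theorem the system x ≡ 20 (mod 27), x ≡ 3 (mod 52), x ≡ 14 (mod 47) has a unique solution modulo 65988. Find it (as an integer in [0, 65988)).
x ≡ 25535 (mod 65988); the representative in [0, 65988) is 25535

The moduli 27, 52, 47 are pairwise coprime, so by the CRT there is a unique solution mod 27·52·47 = 65988.
Solve by successive substitution. Start with x ≡ 20 (mod 27).
  Combine with x ≡ 3 (mod 52): write x = 20 + 27·t and require 20 + 27·t ≡ 3 (mod 52), i.e. 27·t ≡ 3 − 20 ≡ 35 (mod 52). Since 27^(−1) ≡ 27 (mod 52), t ≡ 27·35 ≡ 9 (mod 52). So x ≡ 20 + 27·9 = 263 (mod 1404).
  Combine with x ≡ 14 (mod 47): write x = 263 + 1404·t and require 263 + 1404·t ≡ 14 (mod 47), i.e. 1404·t ≡ 14 − 263 ≡ 33 (mod 47). Since 1404^(−1) ≡ 39 (mod 47) (1404 ≡ 41 (mod 47)), t ≡ 39·33 ≡ 18 (mod 47). So x ≡ 263 + 1404·18 = 25535 (mod 65988).
Unique solution in [0, 65988): x = 25535.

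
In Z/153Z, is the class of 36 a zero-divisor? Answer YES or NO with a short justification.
gcd(36, 153) = 9 > 1, so 36 is not a unit in Z/153Z. In Z/nZ every nonzero non-unit is a zero-divisor: explicitly, take b = 153/gcd = 17 ≠ 0 (mod 153); then 36·17 = 612 = 4·153, i.e. 36·17 ≡ 0 (mod 153). So 36 is a zero-divisor.

Final answer: YES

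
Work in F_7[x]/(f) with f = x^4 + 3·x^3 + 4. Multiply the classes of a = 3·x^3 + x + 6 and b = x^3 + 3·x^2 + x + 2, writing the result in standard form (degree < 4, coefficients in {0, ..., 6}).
a · b ≡ 3·x^3 + x + 3 (mod f(x))

Multiply as integer polynomials: a · b = 3·x^6 + 9·x^5 + 4·x^4 + 15·x^3 + 19·x^2 + 8·x + 12. Reducing coefficients mod 7: a · b ≡ 3·x^6 + 2·x^5 + 4·x^4 + x^3 + 5·x^2 + x + 5. Now divide by f(x) = x^4 + 3·x^3 + 4 in F_7[x], eliminating the leading term at each step:
  leading term 3·x^6: subtract (3·x^2)·f(x) = 3·x^6 + 2·x^5 + 5·x^2, leaving 4·x^4 + x^3 + x + 5 (coefficients mod 7)
  leading term 4·x^4: subtract (4)·f(x) = 4·x^4 + 5·x^3 + 2, leaving 3·x^3 + x + 3 (coefficients mod 7)
The degree is now < 4, so this is the remainder. Hence a · b ≡ 3·x^3 + x + 3 in F_7[x]/(f).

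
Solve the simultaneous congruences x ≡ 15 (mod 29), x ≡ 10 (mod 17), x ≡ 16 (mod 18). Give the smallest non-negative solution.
The moduli 29, 17, 18 are pairwise coprime, so by the CRT there is a unique solution mod 29·17·18 = 8874.
Solve by successive substitution. Start with x ≡ 15 (mod 29).
  Combine with x ≡ 10 (mod 17): write x = 15 + 29·t and require 15 + 29·t ≡ 10 (mod 17), i.e. 29·t ≡ 10 − 15 ≡ 12 (mod 17). Since 29^(−1) ≡ 10 (mod 17) (29 ≡ 12 (mod 17)), t ≡ 10·12 ≡ 1 (mod 17). So x ≡ 15 + 29·1 = 44 (mod 493).
  Combine with x ≡ 16 (mod 18): write x = 44 + 493·t and require 44 + 493·t ≡ 16 (mod 18), i.e. 493·t ≡ 16 − 44 ≡ 8 (mod 18). Since 493^(−1) ≡ 13 (mod 18) (493 ≡ 7 (mod 18)), t ≡ 13·8 ≡ 14 (mod 18). So x ≡ 44 + 493·14 = 6946 (mod 8874).
Unique solution in [0, 8874): x = 6946.

Final answer: x ≡ 6946 (mod 8874); the representative in [0, 8874) is 6946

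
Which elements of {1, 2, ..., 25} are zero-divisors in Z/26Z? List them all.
An element a ∈ Z/26Z (with a ≠ 0) is a zero-divisor iff gcd(a, 26) > 1 (because a is a unit precisely when gcd(a, n) = 1, and in Z/nZ every nonzero, non-unit element is a zero-divisor). Scan a = 1, ..., 25 and keep those with gcd(a, 26) > 1:
  gcd(2, 26) = 2, gcd(4, 26) = 2, gcd(6, 26) = 2, gcd(8, 26) = 2, gcd(10, 26) = 2, gcd(12, 26) = 2, gcd(13, 26) = 13, gcd(14, 26) = 2, gcd(16, 26) = 2, gcd(18, 26) = 2, gcd(20, 26) = 2, gcd(22, 26) = 2, gcd(24, 26) = 2.
All other a ∈ {1, ..., 25} have gcd(a, 26) = 1 and are units. So the nonzero zero-divisors are exactly the 13 values of a appearing in this scan.

Final answer: nonzero zero-divisors of Z/26Z = {2, 4, 6, 8, 10, 12, 13, 14, 16, 18, 20, 22, 24}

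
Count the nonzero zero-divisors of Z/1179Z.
Z/1179Z has 398 nonzero zero-divisors

In Z/1179Z each nonzero element is either a unit (gcd with 1179 is 1) or a zero-divisor (gcd > 1). The number of units is φ(1179): factorise 1179 = 3^2 · 131, so φ(1179) = (3^2 − 3^1) · (131 − 1) = 6 · 130 = 780. The nonzero elements number 1179 − 1 = 1178. Hence the nonzero zero-divisors number 1178 − 780 = 398.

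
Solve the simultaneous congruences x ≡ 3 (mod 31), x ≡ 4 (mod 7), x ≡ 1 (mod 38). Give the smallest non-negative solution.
x ≡ 7753 (mod 8246); the representative in [0, 8246) is 7753

The moduli 31, 7, 38 are pairwise coprime, so by the CRT there is a unique solution mod 31·7·38 = 8246.
Solve by successive substitution. Start with x ≡ 3 (mod 31).
  Combine with x ≡ 4 (mod 7): write x = 3 + 31·t and require 3 + 31·t ≡ 4 (mod 7), i.e. 31·t ≡ 4 − 3 ≡ 1 (mod 7). Since 31^(−1) ≡ 5 (mod 7) (31 ≡ 3 (mod 7)), t ≡ 5·1 ≡ 5 (mod 7). So x ≡ 3 + 31·5 = 158 (mod 217).
  Combine with x ≡ 1 (mod 38): write x = 158 + 217·t and require 158 + 217·t ≡ 1 (mod 38), i.e. 217·t ≡ 1 − 158 ≡ 33 (mod 38). Since 217^(−1) ≡ 31 (mod 38) (217 ≡ 27 (mod 38)), t ≡ 31·33 ≡ 35 (mod 38). So x ≡ 158 + 217·35 = 7753 (mod 8246).
Unique solution in [0, 8246): x = 7753.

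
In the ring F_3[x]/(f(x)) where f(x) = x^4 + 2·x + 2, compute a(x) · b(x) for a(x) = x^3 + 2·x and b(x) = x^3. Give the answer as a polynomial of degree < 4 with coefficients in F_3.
Multiply as integer polynomials: a · b = x^6 + 2·x^4. Reducing coefficients mod 3: a · b ≡ x^6 + 2·x^4. Now divide by f(x) = x^4 + 2·x + 2 in F_3[x], eliminating the leading term at each step:
  leading term x^6: subtract (x^2)·f(x) = x^6 + 2·x^3 + 2·x^2, leaving 2·x^4 + x^3 + x^2 (coefficients mod 3)
  leading term 2·x^4: subtract (2)·f(x) = 2·x^4 + x + 1, leaving x^3 + x^2 + 2·x + 2 (coefficients mod 3)
The degree is now < 4, so this is the remainder. Hence a · b ≡ x^3 + x^2 + 2·x + 2 in F_3[x]/(f).

Final answer: a · b ≡ x^3 + x^2 + 2·x + 2 (mod f(x))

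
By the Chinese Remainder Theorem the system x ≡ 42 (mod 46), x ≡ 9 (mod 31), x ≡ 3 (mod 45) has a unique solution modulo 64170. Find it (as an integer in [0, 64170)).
The moduli 46, 31, 45 are pairwise coprime, so by the CRT there is a unique solution mod 46·31·45 = 64170.
Solve by successive substitution. Start with x ≡ 42 (mod 46).
  Combine with x ≡ 9 (mod 31): write x = 42 + 46·t and require 42 + 46·t ≡ 9 (mod 31), i.e. 46·t ≡ 9 − 42 ≡ 29 (mod 31). Since 46^(−1) ≡ 29 (mod 31) (46 ≡ 15 (mod 31)), t ≡ 29·29 ≡ 4 (mod 31). So x ≡ 42 + 46·4 = 226 (mod 1426).
  Combine with x ≡ 3 (mod 45): write x = 226 + 1426·t and require 226 + 1426·t ≡ 3 (mod 45), i.e. 1426·t ≡ 3 − 226 ≡ 2 (mod 45). Since 1426^(−1) ≡ 16 (mod 45) (1426 ≡ 31 (mod 45)), t ≡ 16·2 ≡ 32 (mod 45). So x ≡ 226 + 1426·32 = 45858 (mod 64170).
Unique solution in [0, 64170): x = 45858.

Final answer: x ≡ 45858 (mod 64170); the representative in [0, 64170) is 45858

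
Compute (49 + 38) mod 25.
12

Reduce the summands first: 49 ≡ 24, 38 ≡ 13 (mod 25), so 49 + 38 ≡ 24 + 13 (mod 25). 24 + 13 = 37; 37 = 1·25 + 12, so (49 + 38) mod 25 = 12.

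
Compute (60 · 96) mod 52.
40

Reduce the factors first: 60 ≡ 8, 96 ≡ 44 (mod 52), so 60 · 96 ≡ 8 · 44 (mod 52). 8 · 44 = 352. Dividing by 52: 352 = 6·52 + 40. So (60 · 96) mod 52 = 40.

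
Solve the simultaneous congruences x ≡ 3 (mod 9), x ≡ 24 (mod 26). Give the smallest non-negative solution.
x ≡ 102 (mod 234); the representative in [0, 234) is 102

The moduli 9, 26 are pairwise coprime, so by the CRT there is a unique solution mod 9·26 = 234.
Solve by successive substitution. Start with x ≡ 3 (mod 9).
  Combine with x ≡ 24 (mod 26): write x = 3 + 9·t and require 3 + 9·t ≡ 24 (mod 26), i.e. 9·t ≡ 24 − 3 ≡ 21 (mod 26). Since 9^(−1) ≡ 3 (mod 26), t ≡ 3·21 ≡ 11 (mod 26). So x ≡ 3 + 9·11 = 102 (mod 234).
Unique solution in [0, 234): x = 102.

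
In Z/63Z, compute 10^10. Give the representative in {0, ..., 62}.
Use repeated squaring. Binary(10) = 1010. Walk through the bits of the exponent 10 left-to-right: at each bit after the leading one, square the running value, then multiply by 10 if the bit is 1 (always reducing mod 63):
  bit 1 = 1 (leading): start with 10.
  bit 2 = 0: square 10^2 = 100 ≡ 37 (mod 63).
  bit 3 = 1: square 37^2 = 1369 ≡ 46; bit is 1, so multiply 46·10 = 460 ≡ 19 (mod 63).
  bit 4 = 0: square 19^2 = 361 ≡ 46 (mod 63).
Final value: 10^10 ≡ 46 (mod 63).

Final answer: 46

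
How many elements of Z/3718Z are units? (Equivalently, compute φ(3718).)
Z/3718Z has φ(3718) = 1560 units

An element a ∈ Z/3718Z is a unit iff gcd(a, 3718) = 1, so the number of units is φ(3718). φ is multiplicative, with φ(p^e) = p^e − p^(e−1). Factorise 3718 = 2 · 11 · 13^2. Then
  φ(3718) = (2 − 1) · (11 − 1) · (13^2 − 13^1) = 1 · 10 · 156 = 1560.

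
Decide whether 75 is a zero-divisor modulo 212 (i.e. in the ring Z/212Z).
NO

gcd(75, 212) = 1, so 75 is a unit in Z/212Z (it has a multiplicative inverse). A unit cannot be a zero-divisor: if 75·b ≡ 0 then multiplying both sides by 75^(−1) gives b ≡ 0. So 75 is not a zero-divisor.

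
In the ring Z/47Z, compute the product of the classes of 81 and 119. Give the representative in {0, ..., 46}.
4

Reduce the factors first: 81 ≡ 34, 119 ≡ 25 (mod 47), so 81 · 119 ≡ 34 · 25 (mod 47). 34 · 25 = 850. Dividing by 47: 850 = 18·47 + 4. So (81 · 119) mod 47 = 4.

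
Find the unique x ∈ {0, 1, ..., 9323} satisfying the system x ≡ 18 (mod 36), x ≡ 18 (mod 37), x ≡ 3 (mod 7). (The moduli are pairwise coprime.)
x ≡ 4014 (mod 9324); the representative in [0, 9324) is 4014

The moduli 36, 37, 7 are pairwise coprime, so by the CRT there is a unique solution mod 36·37·7 = 9324.
Solve by successive substitution. Start with x ≡ 18 (mod 36).
  Combine with x ≡ 18 (mod 37): write x = 18 + 36·t and require 18 + 36·t ≡ 18 (mod 37), i.e. 36·t ≡ 18 − 18 ≡ 0 (mod 37). Since 36^(−1) ≡ 36 (mod 37), t ≡ 36·0 ≡ 0 (mod 37). So x ≡ 18 + 36·0 = 18 (mod 1332).
  Combine with x ≡ 3 (mod 7): write x = 18 + 1332·t and require 18 + 1332·t ≡ 3 (mod 7), i.e. 1332·t ≡ 3 − 18 ≡ 6 (mod 7). Since 1332^(−1) ≡ 4 (mod 7) (1332 ≡ 2 (mod 7)), t ≡ 4·6 ≡ 3 (mod 7). So x ≡ 18 + 1332·3 = 4014 (mod 9324).
Unique solution in [0, 9324): x = 4014.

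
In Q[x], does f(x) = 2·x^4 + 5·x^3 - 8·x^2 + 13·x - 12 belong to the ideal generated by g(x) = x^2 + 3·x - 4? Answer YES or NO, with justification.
In Q[x] the ideal (g) consists of all multiples of g, so f ∈ (g) iff g | f, i.e. iff the remainder of f on division by g is 0. Divide f by g (g is monic, so eliminate the leading term of the running remainder at each step):
  leading term 2·x^4: subtract (2·x^2)·g(x) = 2·x^4 + 6·x^3 - 8·x^2, leaving -x^3 + 13·x - 12
  leading term -x^3: subtract (-x)·g(x) = -x^3 - 3·x^2 + 4·x, leaving 3·x^2 + 9·x - 12
  leading term 3·x^2: subtract (3)·g(x) = 3·x^2 + 9·x - 12, leaving 0
The remainder is 0, so f(x) = g(x) · h(x) with h(x) = 2·x^2 - x + 3. Hence g | f, i.e. f ∈ (g).

Final answer: YES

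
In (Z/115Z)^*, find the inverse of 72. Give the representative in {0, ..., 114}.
Apply the extended Euclidean algorithm to (115, 72), tracking rows (r, s, t) with s·115 + t·72 = r. Each division r_prev = q·r_cur + r_new produces the new row as (previous row) − q·(current row):
  row A: (115, 1, 0)   [1·115 + 0·72 = 115]
  row B: (72, 0, 1)   [0·115 + 1·72 = 72]
  115 = 1·72 + 43   → row C = row A − 1·row B = (43, 1, −1)   [check: 1·115 − 1·72 = 43]
  72 = 1·43 + 29   → row D = row B − 1·row C = (29, −1, 2)   [check: −1·115 + 2·72 = 29]
  43 = 1·29 + 14   → row E = row C − 1·row D = (14, 2, −3)   [check: 2·115 − 3·72 = 14]
  29 = 2·14 + 1   → row F = row D − 2·row E = (1, −5, 8)   [check: −5·115 + 8·72 = 1]
  14 = 14·1 + 0   → remainder 0, stop. gcd = 1 (last nonzero row F).
The gcd is 1, so 72 is invertible mod 115. The last nonzero row gives −5·115 + 8·72 = 1, so t = 8. So 72^(−1) ≡ 8 (mod 115). Verify: 72 · 8 = 576 ≡ 1 (mod 115). ✓

Final answer: 72^(−1) ≡ 8 (mod 115)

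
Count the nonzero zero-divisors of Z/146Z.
In Z/146Z each nonzero element is either a unit (gcd with 146 is 1) or a zero-divisor (gcd > 1). The number of units is φ(146): factorise 146 = 2 · 73, so φ(146) = (2 − 1) · (73 − 1) = 1 · 72 = 72. The nonzero elements number 146 − 1 = 145. Hence the nonzero zero-divisors number 145 − 72 = 73.

Final answer: Z/146Z has 73 nonzero zero-divisors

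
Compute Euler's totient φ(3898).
φ is multiplicative, with φ(p^e) = p^e − p^(e−1). Factorise 3898 = 2 · 1949. Then
  φ(3898) = (2 − 1) · (1949 − 1) = 1 · 1948 = 1948.

Final answer: φ(3898) = 1948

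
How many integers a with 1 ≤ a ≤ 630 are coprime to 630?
The number of a ∈ {1, ..., 630} with gcd(a, 630) = 1 is by definition Euler's totient φ(630). φ is multiplicative, with φ(p^e) = p^e − p^(e−1). Factorise 630 = 2 · 3^2 · 5 · 7. Then
  φ(630) = (2 − 1) · (3^2 − 3^1) · (5 − 1) · (7 − 1) = 1 · 6 · 4 · 6 = 144.
So there are 144 such integers.

Final answer: 144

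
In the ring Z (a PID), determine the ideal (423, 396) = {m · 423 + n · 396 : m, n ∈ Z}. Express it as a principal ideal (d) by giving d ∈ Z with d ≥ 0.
(423, 396) = (9); d = 9

In the PID Z, (a, b) is generated by gcd(a, b). Compute gcd(423, 396) with the extended Euclidean algorithm, tracking rows (r, s, t) with s·423 + t·396 = r:
  row A: (423, 1, 0)   [1·423 + 0·396 = 423]
  row B: (396, 0, 1)   [0·423 + 1·396 = 396]
  423 = 1·396 + 27   → row C = row A − 1·row B = (27, 1, −1)   [check: 1·423 − 1·396 = 27]
  396 = 14·27 + 18   → row D = row B − 14·row C = (18, −14, 15)   [check: −14·423 + 15·396 = 18]
  27 = 1·18 + 9   → row E = row C − 1·row D = (9, 15, −16)   [check: 15·423 − 16·396 = 9]
  18 = 2·9 + 0   → remainder 0, stop. gcd = 9 (last nonzero row E).
So gcd(423, 396) = 9, with Bézout identity 15·423 − 16·396 = 9. Containment (⊇): the Bézout identity exhibits 9 as an element of (423, 396), giving (9) ⊆ (423, 396). Containment (⊆): since 9 | 423 and 9 | 396 (423 = 9·47, 396 = 9·44), every Z-linear combination of 423 and 396 is divisible by 9, so (423, 396) ⊆ (9). Therefore (423, 396) = (9), d = 9.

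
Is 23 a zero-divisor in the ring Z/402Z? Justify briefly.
gcd(23, 402) = 1, so 23 is a unit in Z/402Z (it has a multiplicative inverse). A unit cannot be a zero-divisor: if 23·b ≡ 0 then multiplying both sides by 23^(−1) gives b ≡ 0. So 23 is not a zero-divisor.

Final answer: NO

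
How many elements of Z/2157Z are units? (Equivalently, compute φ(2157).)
Z/2157Z has φ(2157) = 1436 units

An element a ∈ Z/2157Z is a unit iff gcd(a, 2157) = 1, so the number of units is φ(2157). φ is multiplicative, with φ(p^e) = p^e − p^(e−1). Factorise 2157 = 3 · 719. Then
  φ(2157) = (3 − 1) · (719 − 1) = 2 · 718 = 1436.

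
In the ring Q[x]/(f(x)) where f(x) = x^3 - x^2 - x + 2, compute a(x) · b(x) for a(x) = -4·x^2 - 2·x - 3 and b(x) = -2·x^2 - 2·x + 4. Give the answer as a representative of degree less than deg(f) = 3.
a · b ≡ 22·x^2 + 2·x - 52 (mod f(x))

First multiply in Q[x] without reducing: a · b = 8·x^4 + 12·x^3 - 6·x^2 - 2·x - 12. Now divide by f(x) = x^3 - x^2 - x + 2, eliminating the leading term at each step:
  leading term 8·x^4: subtract (8·x)·f(x) = 8·x^4 - 8·x^3 - 8·x^2 + 16·x, leaving 20·x^3 + 2·x^2 - 18·x - 12
  leading term 20·x^3: subtract (20)·f(x) = 20·x^3 - 20·x^2 - 20·x + 40, leaving 22·x^2 + 2·x - 52
The degree is now < 3, so this is the remainder. Hence a · b ≡ 22·x^2 + 2·x - 52 in Q[x]/(f).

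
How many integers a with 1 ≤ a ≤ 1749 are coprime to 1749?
The number of a ∈ {1, ..., 1749} with gcd(a, 1749) = 1 is by definition Euler's totient φ(1749). φ is multiplicative, with φ(p^e) = p^e − p^(e−1). Factorise 1749 = 3 · 11 · 53. Then
  φ(1749) = (3 − 1) · (11 − 1) · (53 − 1) = 2 · 10 · 52 = 1040.
So there are 1040 such integers.

Final answer: 1040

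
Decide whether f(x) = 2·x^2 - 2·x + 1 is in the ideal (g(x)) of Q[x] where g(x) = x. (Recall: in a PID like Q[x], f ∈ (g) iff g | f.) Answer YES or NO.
NO

In Q[x] the ideal (g) consists of all multiples of g, so f ∈ (g) iff g | f, i.e. iff the remainder of f on division by g is 0. Divide f by g (g is monic, so eliminate the leading term of the running remainder at each step):
  leading term 2·x^2: subtract (2·x)·g(x) = 2·x^2, leaving 1 - 2·x
  leading term -2·x: subtract (-2)·g(x) = -2·x, leaving 1
The remainder r(x) = 1 ≠ 0 (and deg r < deg g), so g ∤ f, i.e. f ∉ (g).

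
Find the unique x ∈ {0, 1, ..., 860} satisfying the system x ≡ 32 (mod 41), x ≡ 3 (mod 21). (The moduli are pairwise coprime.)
The moduli 41, 21 are pairwise coprime, so by the CRT there is a unique solution mod 41·21 = 861.
Solve by successive substitution. Start with x ≡ 32 (mod 41).
  Combine with x ≡ 3 (mod 21): write x = 32 + 41·t and require 32 + 41·t ≡ 3 (mod 21), i.e. 41·t ≡ 3 − 32 ≡ 13 (mod 21). Since 41^(−1) ≡ 20 (mod 21) (41 ≡ 20 (mod 21)), t ≡ 20·13 ≡ 8 (mod 21). So x ≡ 32 + 41·8 = 360 (mod 861).
Unique solution in [0, 861): x = 360.

Final answer: x ≡ 360 (mod 861); the representative in [0, 861) is 360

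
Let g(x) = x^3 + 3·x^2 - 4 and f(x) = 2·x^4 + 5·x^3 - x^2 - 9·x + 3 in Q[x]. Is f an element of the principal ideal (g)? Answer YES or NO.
In Q[x] the ideal (g) consists of all multiples of g, so f ∈ (g) iff g | f, i.e. iff the remainder of f on division by g is 0. Divide f by g (g is monic, so eliminate the leading term of the running remainder at each step):
  leading term 2·x^4: subtract (2·x)·g(x) = 2·x^4 + 6·x^3 - 8·x, leaving -x^3 - x^2 - x + 3
  leading term -x^3: subtract (-1)·g(x) = -x^3 - 3·x^2 + 4, leaving 2·x^2 - x - 1
The remainder r(x) = 2·x^2 - x - 1 ≠ 0 (and deg r < deg g), so g ∤ f, i.e. f ∉ (g).

Final answer: NO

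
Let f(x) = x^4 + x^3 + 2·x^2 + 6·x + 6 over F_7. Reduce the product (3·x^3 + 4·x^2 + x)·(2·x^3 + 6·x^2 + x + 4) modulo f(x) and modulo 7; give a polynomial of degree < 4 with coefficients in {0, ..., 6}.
a · b ≡ 5·x^3 + 4 (mod f(x))

Multiply as integer polynomials: a · b = 6·x^6 + 26·x^5 + 29·x^4 + 22·x^3 + 17·x^2 + 4·x. Reducing coefficients mod 7: a · b ≡ 6·x^6 + 5·x^5 + x^4 + x^3 + 3·x^2 + 4·x. Now divide by f(x) = x^4 + x^3 + 2·x^2 + 6·x + 6 in F_7[x], eliminating the leading term at each step:
  leading term 6·x^6: subtract (6·x^2)·f(x) = 6·x^6 + 6·x^5 + 5·x^4 + x^3 + x^2, leaving 6·x^5 + 3·x^4 + 2·x^2 + 4·x (coefficients mod 7)
  leading term 6·x^5: subtract (6·x)·f(x) = 6·x^5 + 6·x^4 + 5·x^3 + x^2 + x, leaving 4·x^4 + 2·x^3 + x^2 + 3·x (coefficients mod 7)
  leading term 4·x^4: subtract (4)·f(x) = 4·x^4 + 4·x^3 + x^2 + 3·x + 3, leaving 5·x^3 + 4 (coefficients mod 7)
The degree is now < 4, so this is the remainder. Hence a · b ≡ 5·x^3 + 4 in F_7[x]/(f).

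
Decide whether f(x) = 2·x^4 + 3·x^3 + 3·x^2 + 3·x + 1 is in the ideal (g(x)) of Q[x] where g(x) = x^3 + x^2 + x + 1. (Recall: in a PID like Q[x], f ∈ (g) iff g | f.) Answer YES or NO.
In Q[x] the ideal (g) consists of all multiples of g, so f ∈ (g) iff g | f, i.e. iff the remainder of f on division by g is 0. Divide f by g (g is monic, so eliminate the leading term of the running remainder at each step):
  leading term 2·x^4: subtract (2·x)·g(x) = 2·x^4 + 2·x^3 + 2·x^2 + 2·x, leaving x^3 + x^2 + x + 1
  leading term x^3: subtract (1)·g(x) = x^3 + x^2 + x + 1, leaving 0
The remainder is 0, so f(x) = g(x) · h(x) with h(x) = 2·x + 1. Hence g | f, i.e. f ∈ (g).

Final answer: YES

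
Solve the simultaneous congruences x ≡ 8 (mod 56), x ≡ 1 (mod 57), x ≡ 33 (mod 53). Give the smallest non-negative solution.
x ≡ 57856 (mod 169176); the representative in [0, 169176) is 57856

The moduli 56, 57, 53 are pairwise coprime, so by the CRT there is a unique solution mod 56·57·53 = 169176.
Solve by successive substitution. Start with x ≡ 8 (mod 56).
  Combine with x ≡ 1 (mod 57): write x = 8 + 56·t and require 8 + 56·t ≡ 1 (mod 57), i.e. 56·t ≡ 1 − 8 ≡ 50 (mod 57). Since 56^(−1) ≡ 56 (mod 57), t ≡ 56·50 ≡ 7 (mod 57). So x ≡ 8 + 56·7 = 400 (mod 3192).
  Combine with x ≡ 33 (mod 53): write x = 400 + 3192·t and require 400 + 3192·t ≡ 33 (mod 53), i.e. 3192·t ≡ 33 − 400 ≡ 4 (mod 53). Since 3192^(−1) ≡ 31 (mod 53) (3192 ≡ 12 (mod 53)), t ≡ 31·4 ≡ 18 (mod 53). So x ≡ 400 + 3192·18 = 57856 (mod 169176).
Unique solution in [0, 169176): x = 57856.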